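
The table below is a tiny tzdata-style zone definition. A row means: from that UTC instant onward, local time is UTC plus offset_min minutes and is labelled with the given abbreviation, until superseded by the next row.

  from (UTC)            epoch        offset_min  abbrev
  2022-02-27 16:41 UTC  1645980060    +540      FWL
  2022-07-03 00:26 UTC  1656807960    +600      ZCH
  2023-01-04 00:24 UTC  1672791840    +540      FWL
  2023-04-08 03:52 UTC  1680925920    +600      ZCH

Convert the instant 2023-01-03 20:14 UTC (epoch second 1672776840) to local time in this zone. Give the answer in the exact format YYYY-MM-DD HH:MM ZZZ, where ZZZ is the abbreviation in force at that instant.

2023-01-04 06:14 ZCH

Query: 2023-01-03 20:14 UTC
Rule 2/4 (ZCH, +10:00): 2022-07-03 00:26 UTC ≤ query < 2023-01-04 00:24 UTC
20·60 + 14 + 600 = 1814 min
1814 = 1·1440 + 374; 374 = 6·60 + 14 → 06:14, 2023-01-03 + 1 day = 2023-01-04
→ 2023-01-04 06:14 ZCH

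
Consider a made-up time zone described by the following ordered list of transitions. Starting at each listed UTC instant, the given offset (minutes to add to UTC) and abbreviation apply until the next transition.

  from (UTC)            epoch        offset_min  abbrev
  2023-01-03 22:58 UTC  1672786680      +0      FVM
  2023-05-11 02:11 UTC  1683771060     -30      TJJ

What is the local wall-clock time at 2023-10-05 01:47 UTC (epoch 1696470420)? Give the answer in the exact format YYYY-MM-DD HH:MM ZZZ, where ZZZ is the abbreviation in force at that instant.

Query: 2023-10-05 01:47 UTC
Rule 2/2 (TJJ, -00:30): 2023-05-11 02:11 UTC ≤ query < +∞
1·60 + 47 - 30 = 77 min
77 = 0·1440 + 77; 77 = 1·60 + 17 → 01:17, same day
→ 2023-10-05 01:17 TJJ

2023-10-05 01:17 TJJ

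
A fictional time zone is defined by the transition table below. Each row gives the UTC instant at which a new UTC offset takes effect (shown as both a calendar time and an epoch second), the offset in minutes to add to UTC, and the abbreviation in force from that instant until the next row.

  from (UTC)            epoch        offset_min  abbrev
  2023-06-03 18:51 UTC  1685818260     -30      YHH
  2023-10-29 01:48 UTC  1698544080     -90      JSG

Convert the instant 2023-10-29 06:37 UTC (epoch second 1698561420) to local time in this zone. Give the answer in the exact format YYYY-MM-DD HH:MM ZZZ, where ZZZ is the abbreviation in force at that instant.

2023-10-29 05:07 JSG

Query: 2023-10-29 06:37 UTC
Rule 2/2 (JSG, -01:30): 2023-10-29 01:48 UTC ≤ query < +∞
6·60 + 37 - 90 = 307 min
307 = 0·1440 + 307; 307 = 5·60 + 7 → 05:07, same day
→ 2023-10-29 05:07 JSG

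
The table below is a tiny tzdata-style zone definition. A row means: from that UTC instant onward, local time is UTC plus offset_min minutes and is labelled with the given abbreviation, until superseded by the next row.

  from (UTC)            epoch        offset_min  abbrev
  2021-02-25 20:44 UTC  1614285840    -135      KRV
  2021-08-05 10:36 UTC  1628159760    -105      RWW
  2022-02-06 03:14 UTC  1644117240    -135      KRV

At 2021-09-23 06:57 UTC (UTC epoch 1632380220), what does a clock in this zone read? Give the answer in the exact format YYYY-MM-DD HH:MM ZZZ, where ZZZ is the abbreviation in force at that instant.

Query: 2021-09-23 06:57 UTC
Rule 2/3 (RWW, -01:45): 2021-08-05 10:36 UTC ≤ query < 2022-02-06 03:14 UTC
6·60 + 57 - 105 = 312 min
312 = 0·1440 + 312; 312 = 5·60 + 12 → 05:12, same day
→ 2021-09-23 05:12 RWW

2021-09-23 05:12 RWW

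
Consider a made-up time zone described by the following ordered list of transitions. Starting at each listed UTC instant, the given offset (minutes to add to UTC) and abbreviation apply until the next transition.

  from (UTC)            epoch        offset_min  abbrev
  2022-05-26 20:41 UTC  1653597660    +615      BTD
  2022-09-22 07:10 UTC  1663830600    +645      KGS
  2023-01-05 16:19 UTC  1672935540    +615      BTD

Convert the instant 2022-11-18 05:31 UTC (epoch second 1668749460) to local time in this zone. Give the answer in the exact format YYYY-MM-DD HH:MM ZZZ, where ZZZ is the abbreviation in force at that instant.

Query: 2022-11-18 05:31 UTC
Rule 2/3 (KGS, +10:45): 2022-09-22 07:10 UTC ≤ query < 2023-01-05 16:19 UTC
5·60 + 31 + 645 = 976 min
976 = 0·1440 + 976; 976 = 16·60 + 16 → 16:16, same day
→ 2022-11-18 16:16 KGS

2022-11-18 16:16 KGS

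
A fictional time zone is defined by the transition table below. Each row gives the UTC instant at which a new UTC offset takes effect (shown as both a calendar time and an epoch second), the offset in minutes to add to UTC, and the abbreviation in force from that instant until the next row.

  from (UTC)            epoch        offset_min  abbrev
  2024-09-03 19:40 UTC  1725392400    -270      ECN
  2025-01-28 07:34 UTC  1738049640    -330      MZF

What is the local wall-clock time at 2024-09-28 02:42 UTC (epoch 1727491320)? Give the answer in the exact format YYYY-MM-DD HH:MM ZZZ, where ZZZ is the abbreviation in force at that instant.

Query: 2024-09-28 02:42 UTC
Rule 1/2 (ECN, -04:30): 2024-09-03 19:40 UTC ≤ query < 2025-01-28 07:34 UTC
2·60 + 42 - 270 = -108 min
-108 = -1·1440 + 1332; 1332 = 22·60 + 12 → 22:12, 2024-09-28 - 1 day = 2024-09-27
→ 2024-09-27 22:12 ECN

2024-09-27 22:12 ECN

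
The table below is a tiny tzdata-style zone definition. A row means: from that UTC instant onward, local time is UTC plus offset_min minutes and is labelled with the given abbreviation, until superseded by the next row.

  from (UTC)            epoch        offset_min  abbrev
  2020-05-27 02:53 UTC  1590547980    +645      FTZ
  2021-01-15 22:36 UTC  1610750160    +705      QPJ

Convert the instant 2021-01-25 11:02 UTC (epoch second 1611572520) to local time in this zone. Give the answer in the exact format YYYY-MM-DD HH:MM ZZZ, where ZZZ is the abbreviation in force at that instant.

2021-01-25 22:47 QPJ

Query: 2021-01-25 11:02 UTC
Rule 2/2 (QPJ, +11:45): 2021-01-15 22:36 UTC ≤ query < +∞
11·60 + 2 + 705 = 1367 min
1367 = 0·1440 + 1367; 1367 = 22·60 + 47 → 22:47, same day
→ 2021-01-25 22:47 QPJ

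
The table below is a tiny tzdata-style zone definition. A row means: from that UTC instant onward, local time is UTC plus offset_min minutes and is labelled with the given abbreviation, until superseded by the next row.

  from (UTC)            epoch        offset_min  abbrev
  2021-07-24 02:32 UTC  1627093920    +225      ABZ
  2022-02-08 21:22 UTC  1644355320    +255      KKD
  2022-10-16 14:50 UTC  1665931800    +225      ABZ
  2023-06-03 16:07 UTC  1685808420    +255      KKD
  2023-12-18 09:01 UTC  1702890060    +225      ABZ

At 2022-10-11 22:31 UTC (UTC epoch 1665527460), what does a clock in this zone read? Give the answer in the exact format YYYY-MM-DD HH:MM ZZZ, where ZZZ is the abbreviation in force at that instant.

2022-10-12 02:46 KKD

Query: 2022-10-11 22:31 UTC
Rule 2/5 (KKD, +04:15): 2022-02-08 21:22 UTC ≤ query < 2022-10-16 14:50 UTC
22·60 + 31 + 255 = 1606 min
1606 = 1·1440 + 166; 166 = 2·60 + 46 → 02:46, 2022-10-11 + 1 day = 2022-10-12
→ 2022-10-12 02:46 KKD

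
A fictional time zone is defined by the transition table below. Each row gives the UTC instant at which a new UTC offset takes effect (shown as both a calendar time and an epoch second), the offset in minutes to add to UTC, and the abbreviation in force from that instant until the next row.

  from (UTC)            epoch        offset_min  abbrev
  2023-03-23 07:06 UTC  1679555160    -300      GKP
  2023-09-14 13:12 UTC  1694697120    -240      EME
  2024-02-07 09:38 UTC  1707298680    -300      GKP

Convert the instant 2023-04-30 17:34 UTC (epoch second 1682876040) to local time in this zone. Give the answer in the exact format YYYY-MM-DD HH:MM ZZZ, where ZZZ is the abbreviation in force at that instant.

2023-04-30 12:34 GKP

Query: 2023-04-30 17:34 UTC
Rule 1/3 (GKP, -05:00): 2023-03-23 07:06 UTC ≤ query < 2023-09-14 13:12 UTC
17·60 + 34 - 300 = 754 min
754 = 0·1440 + 754; 754 = 12·60 + 34 → 12:34, same day
→ 2023-04-30 12:34 GKP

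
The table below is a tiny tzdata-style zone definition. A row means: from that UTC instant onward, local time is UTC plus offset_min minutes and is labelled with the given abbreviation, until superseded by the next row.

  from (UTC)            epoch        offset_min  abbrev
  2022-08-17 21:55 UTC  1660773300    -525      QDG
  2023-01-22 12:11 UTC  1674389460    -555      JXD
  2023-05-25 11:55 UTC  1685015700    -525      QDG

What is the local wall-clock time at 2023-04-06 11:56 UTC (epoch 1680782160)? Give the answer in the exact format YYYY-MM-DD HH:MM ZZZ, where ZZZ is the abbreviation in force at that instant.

2023-04-06 02:41 JXD

Query: 2023-04-06 11:56 UTC
Rule 2/3 (JXD, -09:15): 2023-01-22 12:11 UTC ≤ query < 2023-05-25 11:55 UTC
11·60 + 56 - 555 = 161 min
161 = 0·1440 + 161; 161 = 2·60 + 41 → 02:41, same day
→ 2023-04-06 02:41 JXD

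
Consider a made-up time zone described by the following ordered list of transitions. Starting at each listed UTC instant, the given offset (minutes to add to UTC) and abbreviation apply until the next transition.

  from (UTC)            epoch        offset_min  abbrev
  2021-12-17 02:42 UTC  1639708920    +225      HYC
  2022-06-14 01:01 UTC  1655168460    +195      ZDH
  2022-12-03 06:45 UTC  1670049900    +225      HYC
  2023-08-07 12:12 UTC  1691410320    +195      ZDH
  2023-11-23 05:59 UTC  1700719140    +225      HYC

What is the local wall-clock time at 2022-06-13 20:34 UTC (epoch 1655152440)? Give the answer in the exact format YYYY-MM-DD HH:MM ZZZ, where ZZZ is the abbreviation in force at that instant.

2022-06-14 00:19 HYC

Query: 2022-06-13 20:34 UTC
Rule 1/5 (HYC, +03:45): 2021-12-17 02:42 UTC ≤ query < 2022-06-14 01:01 UTC
20·60 + 34 + 225 = 1459 min
1459 = 1·1440 + 19; 19 = 0·60 + 19 → 00:19, 2022-06-13 + 1 day = 2022-06-14
→ 2022-06-14 00:19 HYC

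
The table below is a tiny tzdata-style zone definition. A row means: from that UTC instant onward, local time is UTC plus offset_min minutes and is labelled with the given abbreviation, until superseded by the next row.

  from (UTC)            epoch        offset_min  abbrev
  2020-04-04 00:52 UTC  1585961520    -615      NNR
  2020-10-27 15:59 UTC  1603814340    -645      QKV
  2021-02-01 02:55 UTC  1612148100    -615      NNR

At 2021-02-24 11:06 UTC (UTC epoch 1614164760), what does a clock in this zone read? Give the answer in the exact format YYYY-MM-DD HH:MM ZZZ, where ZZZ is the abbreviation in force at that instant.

Query: 2021-02-24 11:06 UTC
Rule 3/3 (NNR, -10:15): 2021-02-01 02:55 UTC ≤ query < +∞
11·60 + 6 - 615 = 51 min
51 = 0·1440 + 51; 51 = 0·60 + 51 → 00:51, same day
→ 2021-02-24 00:51 NNR

2021-02-24 00:51 NNR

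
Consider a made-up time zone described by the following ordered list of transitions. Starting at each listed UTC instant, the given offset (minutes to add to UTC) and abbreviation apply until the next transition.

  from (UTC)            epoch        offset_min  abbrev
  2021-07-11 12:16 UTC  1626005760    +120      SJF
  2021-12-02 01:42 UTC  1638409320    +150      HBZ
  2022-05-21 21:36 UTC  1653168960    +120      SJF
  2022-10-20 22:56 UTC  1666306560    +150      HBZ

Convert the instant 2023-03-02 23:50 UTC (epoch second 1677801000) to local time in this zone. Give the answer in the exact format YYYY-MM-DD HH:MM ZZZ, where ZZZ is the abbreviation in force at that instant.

Query: 2023-03-02 23:50 UTC
Rule 4/4 (HBZ, +02:30): 2022-10-20 22:56 UTC ≤ query < +∞
23·60 + 50 + 150 = 1580 min
1580 = 1·1440 + 140; 140 = 2·60 + 20 → 02:20, 2023-03-02 + 1 day = 2023-03-03
→ 2023-03-03 02:20 HBZ

2023-03-03 02:20 HBZ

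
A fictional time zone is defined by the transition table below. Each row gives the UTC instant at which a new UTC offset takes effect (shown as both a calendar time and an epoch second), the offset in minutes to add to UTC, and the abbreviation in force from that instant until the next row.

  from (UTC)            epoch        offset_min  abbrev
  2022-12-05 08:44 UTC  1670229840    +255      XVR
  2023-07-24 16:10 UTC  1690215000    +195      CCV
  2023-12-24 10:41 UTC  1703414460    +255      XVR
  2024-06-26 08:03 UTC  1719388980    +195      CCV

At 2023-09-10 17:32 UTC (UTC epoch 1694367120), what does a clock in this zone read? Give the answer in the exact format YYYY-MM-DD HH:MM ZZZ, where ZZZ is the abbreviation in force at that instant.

2023-09-10 20:47 CCV

Query: 2023-09-10 17:32 UTC
Rule 2/4 (CCV, +03:15): 2023-07-24 16:10 UTC ≤ query < 2023-12-24 10:41 UTC
17·60 + 32 + 195 = 1247 min
1247 = 0·1440 + 1247; 1247 = 20·60 + 47 → 20:47, same day
→ 2023-09-10 20:47 CCV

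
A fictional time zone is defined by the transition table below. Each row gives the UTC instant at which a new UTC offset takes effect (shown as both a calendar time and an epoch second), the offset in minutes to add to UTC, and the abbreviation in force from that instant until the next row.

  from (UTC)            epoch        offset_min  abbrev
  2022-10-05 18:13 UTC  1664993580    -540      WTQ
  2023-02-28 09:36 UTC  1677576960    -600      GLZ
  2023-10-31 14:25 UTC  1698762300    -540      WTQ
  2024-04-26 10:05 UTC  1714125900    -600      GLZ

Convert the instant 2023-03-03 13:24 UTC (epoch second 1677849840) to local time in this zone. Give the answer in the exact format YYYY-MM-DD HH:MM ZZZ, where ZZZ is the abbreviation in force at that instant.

2023-03-03 03:24 GLZ

Query: 2023-03-03 13:24 UTC
Rule 2/4 (GLZ, -10:00): 2023-02-28 09:36 UTC ≤ query < 2023-10-31 14:25 UTC
13·60 + 24 - 600 = 204 min
204 = 0·1440 + 204; 204 = 3·60 + 24 → 03:24, same day
→ 2023-03-03 03:24 GLZ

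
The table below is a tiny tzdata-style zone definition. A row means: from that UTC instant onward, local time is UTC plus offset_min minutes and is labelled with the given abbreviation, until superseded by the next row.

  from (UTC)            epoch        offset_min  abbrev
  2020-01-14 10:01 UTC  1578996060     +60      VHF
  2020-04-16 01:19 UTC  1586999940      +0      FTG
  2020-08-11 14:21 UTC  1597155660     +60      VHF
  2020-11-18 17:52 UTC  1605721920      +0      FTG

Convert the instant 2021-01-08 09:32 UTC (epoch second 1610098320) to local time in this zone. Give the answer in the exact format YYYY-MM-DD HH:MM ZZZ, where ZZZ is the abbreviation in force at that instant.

Query: 2021-01-08 09:32 UTC
Rule 4/4 (FTG, +00:00): 2020-11-18 17:52 UTC ≤ query < +∞
9·60 + 32 + 0 = 572 min
572 = 0·1440 + 572; 572 = 9·60 + 32 → 09:32, same day
→ 2021-01-08 09:32 FTG

2021-01-08 09:32 FTG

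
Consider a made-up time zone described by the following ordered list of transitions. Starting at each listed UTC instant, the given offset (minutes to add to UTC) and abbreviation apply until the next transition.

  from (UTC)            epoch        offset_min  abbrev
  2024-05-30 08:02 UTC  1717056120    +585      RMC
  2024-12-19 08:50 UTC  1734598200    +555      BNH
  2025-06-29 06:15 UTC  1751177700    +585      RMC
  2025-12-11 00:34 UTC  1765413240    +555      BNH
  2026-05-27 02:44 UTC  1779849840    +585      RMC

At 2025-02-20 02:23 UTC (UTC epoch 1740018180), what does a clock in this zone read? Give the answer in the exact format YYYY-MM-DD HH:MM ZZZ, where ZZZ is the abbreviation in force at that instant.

Query: 2025-02-20 02:23 UTC
Rule 2/5 (BNH, +09:15): 2024-12-19 08:50 UTC ≤ query < 2025-06-29 06:15 UTC
2·60 + 23 + 555 = 698 min
698 = 0·1440 + 698; 698 = 11·60 + 38 → 11:38, same day
→ 2025-02-20 11:38 BNH

2025-02-20 11:38 BNH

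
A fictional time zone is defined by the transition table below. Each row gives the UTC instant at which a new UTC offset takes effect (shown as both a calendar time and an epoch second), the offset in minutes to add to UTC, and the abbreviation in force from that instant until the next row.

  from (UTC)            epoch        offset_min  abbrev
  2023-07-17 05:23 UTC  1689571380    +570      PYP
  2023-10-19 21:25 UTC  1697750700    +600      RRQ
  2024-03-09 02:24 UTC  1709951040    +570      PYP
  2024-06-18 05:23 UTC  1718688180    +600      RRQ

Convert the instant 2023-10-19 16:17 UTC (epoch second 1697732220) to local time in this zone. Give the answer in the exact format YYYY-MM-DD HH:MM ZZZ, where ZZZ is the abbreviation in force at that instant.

Query: 2023-10-19 16:17 UTC
Rule 1/4 (PYP, +09:30): 2023-07-17 05:23 UTC ≤ query < 2023-10-19 21:25 UTC
16·60 + 17 + 570 = 1547 min
1547 = 1·1440 + 107; 107 = 1·60 + 47 → 01:47, 2023-10-19 + 1 day = 2023-10-20
→ 2023-10-20 01:47 PYP

2023-10-20 01:47 PYP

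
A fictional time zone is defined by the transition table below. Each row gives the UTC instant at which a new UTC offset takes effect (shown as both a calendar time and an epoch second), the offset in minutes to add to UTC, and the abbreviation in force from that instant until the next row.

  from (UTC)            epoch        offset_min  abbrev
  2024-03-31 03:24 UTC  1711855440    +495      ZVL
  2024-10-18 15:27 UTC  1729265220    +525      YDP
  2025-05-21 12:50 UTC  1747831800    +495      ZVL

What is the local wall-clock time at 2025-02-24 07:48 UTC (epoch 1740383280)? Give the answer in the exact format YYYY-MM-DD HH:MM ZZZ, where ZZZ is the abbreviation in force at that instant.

2025-02-24 16:33 YDP

Query: 2025-02-24 07:48 UTC
Rule 2/3 (YDP, +08:45): 2024-10-18 15:27 UTC ≤ query < 2025-05-21 12:50 UTC
7·60 + 48 + 525 = 993 min
993 = 0·1440 + 993; 993 = 16·60 + 33 → 16:33, same day
→ 2025-02-24 16:33 YDP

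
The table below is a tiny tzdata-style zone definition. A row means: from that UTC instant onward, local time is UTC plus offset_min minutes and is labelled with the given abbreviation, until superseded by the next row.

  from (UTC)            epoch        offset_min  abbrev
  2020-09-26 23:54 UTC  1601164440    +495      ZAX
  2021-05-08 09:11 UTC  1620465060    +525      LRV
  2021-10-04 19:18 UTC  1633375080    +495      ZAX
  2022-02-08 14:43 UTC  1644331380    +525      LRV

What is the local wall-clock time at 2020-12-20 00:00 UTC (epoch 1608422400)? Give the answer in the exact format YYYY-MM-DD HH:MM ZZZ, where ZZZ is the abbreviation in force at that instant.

Query: 2020-12-20 00:00 UTC
Rule 1/4 (ZAX, +08:15): 2020-09-26 23:54 UTC ≤ query < 2021-05-08 09:11 UTC
0·60 + 0 + 495 = 495 min
495 = 0·1440 + 495; 495 = 8·60 + 15 → 08:15, same day
→ 2020-12-20 08:15 ZAX

2020-12-20 08:15 ZAX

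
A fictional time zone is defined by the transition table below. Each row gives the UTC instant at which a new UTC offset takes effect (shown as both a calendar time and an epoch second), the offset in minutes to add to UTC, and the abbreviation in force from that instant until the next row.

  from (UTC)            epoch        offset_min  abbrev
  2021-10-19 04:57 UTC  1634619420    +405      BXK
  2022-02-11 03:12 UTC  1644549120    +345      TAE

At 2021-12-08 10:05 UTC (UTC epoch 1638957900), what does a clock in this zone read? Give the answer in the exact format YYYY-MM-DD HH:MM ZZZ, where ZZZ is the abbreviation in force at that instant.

2021-12-08 16:50 BXK

Query: 2021-12-08 10:05 UTC
Rule 1/2 (BXK, +06:45): 2021-10-19 04:57 UTC ≤ query < 2022-02-11 03:12 UTC
10·60 + 5 + 405 = 1010 min
1010 = 0·1440 + 1010; 1010 = 16·60 + 50 → 16:50, same day
→ 2021-12-08 16:50 BXK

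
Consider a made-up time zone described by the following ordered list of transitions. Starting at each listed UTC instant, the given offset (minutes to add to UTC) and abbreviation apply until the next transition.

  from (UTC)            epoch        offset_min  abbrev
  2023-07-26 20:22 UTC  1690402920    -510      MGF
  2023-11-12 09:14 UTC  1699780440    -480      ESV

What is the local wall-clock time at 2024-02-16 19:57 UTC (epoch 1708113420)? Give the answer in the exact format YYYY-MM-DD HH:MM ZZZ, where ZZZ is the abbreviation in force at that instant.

2024-02-16 11:57 ESV

Query: 2024-02-16 19:57 UTC
Rule 2/2 (ESV, -08:00): 2023-11-12 09:14 UTC ≤ query < +∞
19·60 + 57 - 480 = 717 min
717 = 0·1440 + 717; 717 = 11·60 + 57 → 11:57, same day
→ 2024-02-16 11:57 ESV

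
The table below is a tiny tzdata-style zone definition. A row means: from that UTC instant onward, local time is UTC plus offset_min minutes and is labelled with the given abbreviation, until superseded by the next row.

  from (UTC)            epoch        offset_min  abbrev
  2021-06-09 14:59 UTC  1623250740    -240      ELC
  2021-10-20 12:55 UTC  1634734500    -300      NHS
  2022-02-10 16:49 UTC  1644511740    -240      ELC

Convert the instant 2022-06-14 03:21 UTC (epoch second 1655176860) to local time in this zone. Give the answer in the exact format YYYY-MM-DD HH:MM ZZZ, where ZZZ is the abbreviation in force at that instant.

Query: 2022-06-14 03:21 UTC
Rule 3/3 (ELC, -04:00): 2022-02-10 16:49 UTC ≤ query < +∞
3·60 + 21 - 240 = -39 min
-39 = -1·1440 + 1401; 1401 = 23·60 + 21 → 23:21, 2022-06-14 - 1 day = 2022-06-13
→ 2022-06-13 23:21 ELC

2022-06-13 23:21 ELC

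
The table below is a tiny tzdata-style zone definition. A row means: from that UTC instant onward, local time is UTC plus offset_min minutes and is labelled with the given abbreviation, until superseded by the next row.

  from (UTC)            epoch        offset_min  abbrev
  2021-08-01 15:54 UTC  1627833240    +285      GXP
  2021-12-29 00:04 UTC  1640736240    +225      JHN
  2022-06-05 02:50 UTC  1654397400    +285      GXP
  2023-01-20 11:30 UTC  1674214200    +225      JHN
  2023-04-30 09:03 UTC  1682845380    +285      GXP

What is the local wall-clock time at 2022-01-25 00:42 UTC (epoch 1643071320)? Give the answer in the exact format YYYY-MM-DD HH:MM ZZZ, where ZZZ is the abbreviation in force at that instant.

2022-01-25 04:27 JHN

Query: 2022-01-25 00:42 UTC
Rule 2/5 (JHN, +03:45): 2021-12-29 00:04 UTC ≤ query < 2022-06-05 02:50 UTC
0·60 + 42 + 225 = 267 min
267 = 0·1440 + 267; 267 = 4·60 + 27 → 04:27, same day
→ 2022-01-25 04:27 JHN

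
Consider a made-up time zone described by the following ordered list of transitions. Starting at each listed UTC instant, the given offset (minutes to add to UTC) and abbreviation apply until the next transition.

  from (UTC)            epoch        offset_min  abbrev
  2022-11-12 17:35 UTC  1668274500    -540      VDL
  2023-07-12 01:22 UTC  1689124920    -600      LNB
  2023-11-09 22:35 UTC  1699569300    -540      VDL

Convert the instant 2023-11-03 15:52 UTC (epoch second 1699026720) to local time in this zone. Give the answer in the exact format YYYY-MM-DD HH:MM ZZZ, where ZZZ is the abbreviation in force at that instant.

Query: 2023-11-03 15:52 UTC
Rule 2/3 (LNB, -10:00): 2023-07-12 01:22 UTC ≤ query < 2023-11-09 22:35 UTC
15·60 + 52 - 600 = 352 min
352 = 0·1440 + 352; 352 = 5·60 + 52 → 05:52, same day
→ 2023-11-03 05:52 LNB

2023-11-03 05:52 LNB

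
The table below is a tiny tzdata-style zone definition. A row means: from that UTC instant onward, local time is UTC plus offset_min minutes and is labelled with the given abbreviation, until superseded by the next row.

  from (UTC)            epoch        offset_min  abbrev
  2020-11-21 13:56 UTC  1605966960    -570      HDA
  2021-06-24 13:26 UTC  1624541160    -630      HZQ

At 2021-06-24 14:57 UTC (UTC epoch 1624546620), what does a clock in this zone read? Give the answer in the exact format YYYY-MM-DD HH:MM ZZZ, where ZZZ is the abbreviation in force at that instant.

2021-06-24 04:27 HZQ

Query: 2021-06-24 14:57 UTC
Rule 2/2 (HZQ, -10:30): 2021-06-24 13:26 UTC ≤ query < +∞
14·60 + 57 - 630 = 267 min
267 = 0·1440 + 267; 267 = 4·60 + 27 → 04:27, same day
→ 2021-06-24 04:27 HZQ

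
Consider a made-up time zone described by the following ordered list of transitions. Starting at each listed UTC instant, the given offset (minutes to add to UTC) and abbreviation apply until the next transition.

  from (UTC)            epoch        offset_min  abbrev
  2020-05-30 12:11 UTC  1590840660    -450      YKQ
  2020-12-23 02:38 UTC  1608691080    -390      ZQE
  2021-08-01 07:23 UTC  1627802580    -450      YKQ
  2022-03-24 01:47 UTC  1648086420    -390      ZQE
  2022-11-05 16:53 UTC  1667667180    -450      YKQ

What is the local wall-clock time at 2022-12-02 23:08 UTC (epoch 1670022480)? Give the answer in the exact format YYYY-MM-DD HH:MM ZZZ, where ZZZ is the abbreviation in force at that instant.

2022-12-02 15:38 YKQ

Query: 2022-12-02 23:08 UTC
Rule 5/5 (YKQ, -07:30): 2022-11-05 16:53 UTC ≤ query < +∞
23·60 + 8 - 450 = 938 min
938 = 0·1440 + 938; 938 = 15·60 + 38 → 15:38, same day
→ 2022-12-02 15:38 YKQ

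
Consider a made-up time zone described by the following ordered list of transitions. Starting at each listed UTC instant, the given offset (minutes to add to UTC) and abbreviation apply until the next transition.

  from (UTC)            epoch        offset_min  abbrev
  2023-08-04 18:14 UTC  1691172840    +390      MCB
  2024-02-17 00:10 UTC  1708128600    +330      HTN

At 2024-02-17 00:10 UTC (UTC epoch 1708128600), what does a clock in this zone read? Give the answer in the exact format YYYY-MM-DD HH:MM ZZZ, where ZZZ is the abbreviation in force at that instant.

Query: 2024-02-17 00:10 UTC
Rule 2/2 (HTN, +05:30): 2024-02-17 00:10 UTC ≤ query < +∞
0·60 + 10 + 330 = 340 min
340 = 0·1440 + 340; 340 = 5·60 + 40 → 05:40, same day
→ 2024-02-17 05:40 HTN

2024-02-17 05:40 HTN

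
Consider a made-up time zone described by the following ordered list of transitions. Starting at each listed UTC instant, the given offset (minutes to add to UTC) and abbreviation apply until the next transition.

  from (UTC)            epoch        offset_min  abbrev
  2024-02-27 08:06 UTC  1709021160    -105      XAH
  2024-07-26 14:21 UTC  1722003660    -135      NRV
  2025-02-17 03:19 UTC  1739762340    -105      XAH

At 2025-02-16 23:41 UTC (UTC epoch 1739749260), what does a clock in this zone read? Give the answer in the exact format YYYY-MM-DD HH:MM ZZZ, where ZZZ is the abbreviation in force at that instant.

2025-02-16 21:26 NRV

Query: 2025-02-16 23:41 UTC
Rule 2/3 (NRV, -02:15): 2024-07-26 14:21 UTC ≤ query < 2025-02-17 03:19 UTC
23·60 + 41 - 135 = 1286 min
1286 = 0·1440 + 1286; 1286 = 21·60 + 26 → 21:26, same day
→ 2025-02-16 21:26 NRV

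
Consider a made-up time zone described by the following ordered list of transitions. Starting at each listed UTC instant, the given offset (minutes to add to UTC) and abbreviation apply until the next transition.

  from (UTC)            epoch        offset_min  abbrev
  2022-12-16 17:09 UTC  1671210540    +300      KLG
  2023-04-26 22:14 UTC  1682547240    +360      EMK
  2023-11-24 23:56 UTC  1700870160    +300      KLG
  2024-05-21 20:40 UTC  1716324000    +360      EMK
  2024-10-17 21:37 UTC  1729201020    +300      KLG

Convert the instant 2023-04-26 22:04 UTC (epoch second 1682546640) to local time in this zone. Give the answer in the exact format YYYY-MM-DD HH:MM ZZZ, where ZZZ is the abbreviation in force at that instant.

Query: 2023-04-26 22:04 UTC
Rule 1/5 (KLG, +05:00): 2022-12-16 17:09 UTC ≤ query < 2023-04-26 22:14 UTC
22·60 + 4 + 300 = 1624 min
1624 = 1·1440 + 184; 184 = 3·60 + 4 → 03:04, 2023-04-26 + 1 day = 2023-04-27
→ 2023-04-27 03:04 KLG

2023-04-27 03:04 KLG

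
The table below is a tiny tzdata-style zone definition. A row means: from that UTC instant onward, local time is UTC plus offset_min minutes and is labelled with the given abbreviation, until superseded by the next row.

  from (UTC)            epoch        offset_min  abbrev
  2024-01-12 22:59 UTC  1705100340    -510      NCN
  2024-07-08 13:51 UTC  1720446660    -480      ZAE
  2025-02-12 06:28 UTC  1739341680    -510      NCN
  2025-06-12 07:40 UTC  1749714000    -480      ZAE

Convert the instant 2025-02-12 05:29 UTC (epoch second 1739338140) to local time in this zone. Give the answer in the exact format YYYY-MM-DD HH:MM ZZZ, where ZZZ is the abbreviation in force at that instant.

2025-02-11 21:29 ZAE

Query: 2025-02-12 05:29 UTC
Rule 2/4 (ZAE, -08:00): 2024-07-08 13:51 UTC ≤ query < 2025-02-12 06:28 UTC
5·60 + 29 - 480 = -151 min
-151 = -1·1440 + 1289; 1289 = 21·60 + 29 → 21:29, 2025-02-12 - 1 day = 2025-02-11
→ 2025-02-11 21:29 ZAE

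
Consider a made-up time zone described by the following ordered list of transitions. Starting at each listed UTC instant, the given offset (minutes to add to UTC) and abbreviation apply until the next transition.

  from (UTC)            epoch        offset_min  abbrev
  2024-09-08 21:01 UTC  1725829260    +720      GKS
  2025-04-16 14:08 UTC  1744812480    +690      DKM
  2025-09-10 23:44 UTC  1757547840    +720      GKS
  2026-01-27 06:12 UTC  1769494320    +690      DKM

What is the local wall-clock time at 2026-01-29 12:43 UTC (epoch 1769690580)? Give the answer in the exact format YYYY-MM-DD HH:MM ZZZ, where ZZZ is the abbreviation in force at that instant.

Query: 2026-01-29 12:43 UTC
Rule 4/4 (DKM, +11:30): 2026-01-27 06:12 UTC ≤ query < +∞
12·60 + 43 + 690 = 1453 min
1453 = 1·1440 + 13; 13 = 0·60 + 13 → 00:13, 2026-01-29 + 1 day = 2026-01-30
→ 2026-01-30 00:13 DKM

2026-01-30 00:13 DKM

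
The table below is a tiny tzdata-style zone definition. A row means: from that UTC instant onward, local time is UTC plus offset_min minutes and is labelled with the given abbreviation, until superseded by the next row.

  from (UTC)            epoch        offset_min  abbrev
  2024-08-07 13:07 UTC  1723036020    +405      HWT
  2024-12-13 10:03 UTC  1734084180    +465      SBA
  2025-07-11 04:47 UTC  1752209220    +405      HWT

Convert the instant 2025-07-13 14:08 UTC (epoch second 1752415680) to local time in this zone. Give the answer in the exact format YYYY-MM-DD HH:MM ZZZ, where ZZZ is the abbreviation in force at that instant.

Query: 2025-07-13 14:08 UTC
Rule 3/3 (HWT, +06:45): 2025-07-11 04:47 UTC ≤ query < +∞
14·60 + 8 + 405 = 1253 min
1253 = 0·1440 + 1253; 1253 = 20·60 + 53 → 20:53, same day
→ 2025-07-13 20:53 HWT

2025-07-13 20:53 HWT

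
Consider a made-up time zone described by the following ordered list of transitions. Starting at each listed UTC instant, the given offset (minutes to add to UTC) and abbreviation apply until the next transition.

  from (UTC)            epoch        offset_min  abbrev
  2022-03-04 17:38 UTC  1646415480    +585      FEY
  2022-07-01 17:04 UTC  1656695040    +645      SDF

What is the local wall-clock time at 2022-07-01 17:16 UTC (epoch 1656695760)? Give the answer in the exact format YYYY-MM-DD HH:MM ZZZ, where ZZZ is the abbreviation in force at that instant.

2022-07-02 04:01 SDF

Query: 2022-07-01 17:16 UTC
Rule 2/2 (SDF, +10:45): 2022-07-01 17:04 UTC ≤ query < +∞
17·60 + 16 + 645 = 1681 min
1681 = 1·1440 + 241; 241 = 4·60 + 1 → 04:01, 2022-07-01 + 1 day = 2022-07-02
→ 2022-07-02 04:01 SDF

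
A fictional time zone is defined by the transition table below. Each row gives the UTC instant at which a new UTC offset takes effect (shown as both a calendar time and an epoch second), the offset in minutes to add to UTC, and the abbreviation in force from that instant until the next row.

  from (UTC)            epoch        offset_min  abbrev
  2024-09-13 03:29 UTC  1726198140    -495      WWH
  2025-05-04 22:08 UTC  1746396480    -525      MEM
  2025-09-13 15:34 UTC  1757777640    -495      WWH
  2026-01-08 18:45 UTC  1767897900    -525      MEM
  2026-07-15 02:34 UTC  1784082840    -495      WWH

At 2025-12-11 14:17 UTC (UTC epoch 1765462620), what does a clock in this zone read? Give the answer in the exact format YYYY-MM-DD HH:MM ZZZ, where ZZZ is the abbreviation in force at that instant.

2025-12-11 06:02 WWH

Query: 2025-12-11 14:17 UTC
Rule 3/5 (WWH, -08:15): 2025-09-13 15:34 UTC ≤ query < 2026-01-08 18:45 UTC
14·60 + 17 - 495 = 362 min
362 = 0·1440 + 362; 362 = 6·60 + 2 → 06:02, same day
→ 2025-12-11 06:02 WWH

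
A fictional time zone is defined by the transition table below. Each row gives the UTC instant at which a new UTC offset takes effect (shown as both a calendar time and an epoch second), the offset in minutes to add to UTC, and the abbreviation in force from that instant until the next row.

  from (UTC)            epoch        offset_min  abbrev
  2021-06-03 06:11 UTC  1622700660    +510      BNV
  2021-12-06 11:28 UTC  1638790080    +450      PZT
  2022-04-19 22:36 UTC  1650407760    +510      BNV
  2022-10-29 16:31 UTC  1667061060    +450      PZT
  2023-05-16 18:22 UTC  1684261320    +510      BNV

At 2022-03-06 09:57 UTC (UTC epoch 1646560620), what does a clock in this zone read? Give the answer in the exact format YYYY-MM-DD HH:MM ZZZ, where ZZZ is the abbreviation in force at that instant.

Query: 2022-03-06 09:57 UTC
Rule 2/5 (PZT, +07:30): 2021-12-06 11:28 UTC ≤ query < 2022-04-19 22:36 UTC
9·60 + 57 + 450 = 1047 min
1047 = 0·1440 + 1047; 1047 = 17·60 + 27 → 17:27, same day
→ 2022-03-06 17:27 PZT

2022-03-06 17:27 PZT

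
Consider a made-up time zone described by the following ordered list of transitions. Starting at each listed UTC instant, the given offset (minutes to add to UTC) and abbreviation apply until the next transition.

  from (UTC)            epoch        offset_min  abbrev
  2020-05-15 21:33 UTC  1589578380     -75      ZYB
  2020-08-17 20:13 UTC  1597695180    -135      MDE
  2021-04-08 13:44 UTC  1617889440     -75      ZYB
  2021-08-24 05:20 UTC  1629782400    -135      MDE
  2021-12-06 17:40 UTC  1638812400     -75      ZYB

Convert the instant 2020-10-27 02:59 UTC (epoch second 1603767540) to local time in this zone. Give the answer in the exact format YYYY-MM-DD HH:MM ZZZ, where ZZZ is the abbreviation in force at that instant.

Query: 2020-10-27 02:59 UTC
Rule 2/5 (MDE, -02:15): 2020-08-17 20:13 UTC ≤ query < 2021-04-08 13:44 UTC
2·60 + 59 - 135 = 44 min
44 = 0·1440 + 44; 44 = 0·60 + 44 → 00:44, same day
→ 2020-10-27 00:44 MDE

2020-10-27 00:44 MDE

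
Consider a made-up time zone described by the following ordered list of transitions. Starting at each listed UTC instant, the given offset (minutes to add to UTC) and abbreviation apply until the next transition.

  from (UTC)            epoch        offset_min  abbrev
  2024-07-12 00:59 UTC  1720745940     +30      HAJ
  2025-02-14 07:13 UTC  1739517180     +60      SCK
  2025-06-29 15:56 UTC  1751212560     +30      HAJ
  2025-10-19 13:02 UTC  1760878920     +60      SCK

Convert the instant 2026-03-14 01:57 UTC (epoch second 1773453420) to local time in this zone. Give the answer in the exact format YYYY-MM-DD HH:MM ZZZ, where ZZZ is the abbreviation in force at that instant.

2026-03-14 02:57 SCK

Query: 2026-03-14 01:57 UTC
Rule 4/4 (SCK, +01:00): 2025-10-19 13:02 UTC ≤ query < +∞
1·60 + 57 + 60 = 177 min
177 = 0·1440 + 177; 177 = 2·60 + 57 → 02:57, same day
→ 2026-03-14 02:57 SCK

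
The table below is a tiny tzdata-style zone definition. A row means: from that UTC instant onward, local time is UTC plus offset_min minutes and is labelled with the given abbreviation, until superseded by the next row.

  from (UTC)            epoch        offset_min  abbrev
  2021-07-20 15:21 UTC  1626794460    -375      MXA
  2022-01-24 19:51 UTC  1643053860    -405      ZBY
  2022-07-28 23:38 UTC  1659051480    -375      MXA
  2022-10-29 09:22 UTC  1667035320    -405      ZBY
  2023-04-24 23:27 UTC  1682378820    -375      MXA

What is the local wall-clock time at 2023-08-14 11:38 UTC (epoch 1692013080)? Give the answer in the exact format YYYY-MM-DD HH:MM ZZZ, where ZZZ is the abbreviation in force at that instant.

Query: 2023-08-14 11:38 UTC
Rule 5/5 (MXA, -06:15): 2023-04-24 23:27 UTC ≤ query < +∞
11·60 + 38 - 375 = 323 min
323 = 0·1440 + 323; 323 = 5·60 + 23 → 05:23, same day
→ 2023-08-14 05:23 MXA

2023-08-14 05:23 MXA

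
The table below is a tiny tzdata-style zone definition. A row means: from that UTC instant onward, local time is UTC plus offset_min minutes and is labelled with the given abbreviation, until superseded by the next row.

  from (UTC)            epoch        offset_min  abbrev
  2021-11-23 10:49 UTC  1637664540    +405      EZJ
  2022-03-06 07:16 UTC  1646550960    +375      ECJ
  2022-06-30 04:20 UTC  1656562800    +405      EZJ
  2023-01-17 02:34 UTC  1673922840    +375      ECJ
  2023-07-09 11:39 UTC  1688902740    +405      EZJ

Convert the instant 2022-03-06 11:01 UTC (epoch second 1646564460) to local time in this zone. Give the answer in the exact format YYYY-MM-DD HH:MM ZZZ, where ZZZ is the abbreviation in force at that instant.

2022-03-06 17:16 ECJ

Query: 2022-03-06 11:01 UTC
Rule 2/5 (ECJ, +06:15): 2022-03-06 07:16 UTC ≤ query < 2022-06-30 04:20 UTC
11·60 + 1 + 375 = 1036 min
1036 = 0·1440 + 1036; 1036 = 17·60 + 16 → 17:16, same day
→ 2022-03-06 17:16 ECJ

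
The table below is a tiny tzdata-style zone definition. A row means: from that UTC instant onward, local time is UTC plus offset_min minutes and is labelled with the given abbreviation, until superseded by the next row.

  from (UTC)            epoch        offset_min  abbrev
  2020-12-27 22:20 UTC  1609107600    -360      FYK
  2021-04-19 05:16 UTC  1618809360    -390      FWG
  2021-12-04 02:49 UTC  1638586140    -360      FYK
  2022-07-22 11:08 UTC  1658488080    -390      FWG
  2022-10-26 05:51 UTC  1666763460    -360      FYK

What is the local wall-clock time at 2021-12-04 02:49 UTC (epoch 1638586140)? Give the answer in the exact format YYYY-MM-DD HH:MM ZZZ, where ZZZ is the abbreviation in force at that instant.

2021-12-03 20:49 FYK

Query: 2021-12-04 02:49 UTC
Rule 3/5 (FYK, -06:00): 2021-12-04 02:49 UTC ≤ query < 2022-07-22 11:08 UTC
2·60 + 49 - 360 = -191 min
-191 = -1·1440 + 1249; 1249 = 20·60 + 49 → 20:49, 2021-12-04 - 1 day = 2021-12-03
→ 2021-12-03 20:49 FYK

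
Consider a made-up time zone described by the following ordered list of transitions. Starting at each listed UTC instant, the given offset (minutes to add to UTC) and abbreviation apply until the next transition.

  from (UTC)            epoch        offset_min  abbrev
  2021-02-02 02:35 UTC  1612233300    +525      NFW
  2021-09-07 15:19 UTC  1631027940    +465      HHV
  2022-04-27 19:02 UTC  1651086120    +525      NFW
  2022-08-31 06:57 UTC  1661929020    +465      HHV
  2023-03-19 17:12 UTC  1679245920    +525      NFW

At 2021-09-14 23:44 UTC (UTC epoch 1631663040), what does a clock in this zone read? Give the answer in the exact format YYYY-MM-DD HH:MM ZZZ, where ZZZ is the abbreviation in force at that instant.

Query: 2021-09-14 23:44 UTC
Rule 2/5 (HHV, +07:45): 2021-09-07 15:19 UTC ≤ query < 2022-04-27 19:02 UTC
23·60 + 44 + 465 = 1889 min
1889 = 1·1440 + 449; 449 = 7·60 + 29 → 07:29, 2021-09-14 + 1 day = 2021-09-15
→ 2021-09-15 07:29 HHV

2021-09-15 07:29 HHV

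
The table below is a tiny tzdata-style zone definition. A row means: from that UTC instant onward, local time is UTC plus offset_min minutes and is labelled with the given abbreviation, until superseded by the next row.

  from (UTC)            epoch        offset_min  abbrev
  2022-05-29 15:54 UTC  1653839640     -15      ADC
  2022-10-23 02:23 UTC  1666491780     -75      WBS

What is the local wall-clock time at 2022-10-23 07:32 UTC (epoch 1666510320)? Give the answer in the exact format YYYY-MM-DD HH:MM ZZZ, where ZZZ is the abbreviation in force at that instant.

2022-10-23 06:17 WBS

Query: 2022-10-23 07:32 UTC
Rule 2/2 (WBS, -01:15): 2022-10-23 02:23 UTC ≤ query < +∞
7·60 + 32 - 75 = 377 min
377 = 0·1440 + 377; 377 = 6·60 + 17 → 06:17, same day
→ 2022-10-23 06:17 WBS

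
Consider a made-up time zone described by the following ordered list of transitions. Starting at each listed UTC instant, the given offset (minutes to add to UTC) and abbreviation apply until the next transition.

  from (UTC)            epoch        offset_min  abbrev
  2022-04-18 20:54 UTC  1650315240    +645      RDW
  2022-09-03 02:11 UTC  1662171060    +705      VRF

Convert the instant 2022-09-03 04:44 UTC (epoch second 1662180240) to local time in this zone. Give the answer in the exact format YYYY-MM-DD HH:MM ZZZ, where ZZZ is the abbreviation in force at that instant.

Query: 2022-09-03 04:44 UTC
Rule 2/2 (VRF, +11:45): 2022-09-03 02:11 UTC ≤ query < +∞
4·60 + 44 + 705 = 989 min
989 = 0·1440 + 989; 989 = 16·60 + 29 → 16:29, same day
→ 2022-09-03 16:29 VRF

2022-09-03 16:29 VRF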